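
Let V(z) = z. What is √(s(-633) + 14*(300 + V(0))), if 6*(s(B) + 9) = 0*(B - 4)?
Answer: √4191 ≈ 64.738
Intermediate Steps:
s(B) = -9 (s(B) = -9 + (0*(B - 4))/6 = -9 + (0*(-4 + B))/6 = -9 + (⅙)*0 = -9 + 0 = -9)
√(s(-633) + 14*(300 + V(0))) = √(-9 + 14*(300 + 0)) = √(-9 + 14*300) = √(-9 + 4200) = √4191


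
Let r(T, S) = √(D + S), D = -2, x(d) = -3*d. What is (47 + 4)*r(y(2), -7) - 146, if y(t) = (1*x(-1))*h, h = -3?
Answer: -146 + 153*I ≈ -146.0 + 153.0*I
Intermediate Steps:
y(t) = -9 (y(t) = (1*(-3*(-1)))*(-3) = (1*3)*(-3) = 3*(-3) = -9)
r(T, S) = √(-2 + S)
(47 + 4)*r(y(2), -7) - 146 = (47 + 4)*√(-2 - 7) - 146 = 51*√(-9) - 146 = 51*(3*I) - 146 = 153*I - 146 = -146 + 153*I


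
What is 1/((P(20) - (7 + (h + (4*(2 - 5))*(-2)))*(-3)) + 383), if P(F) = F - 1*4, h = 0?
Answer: 1/492 ≈ 0.0020325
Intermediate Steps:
P(F) = -4 + F (P(F) = F - 4 = -4 + F)
1/((P(20) - (7 + (h + (4*(2 - 5))*(-2)))*(-3)) + 383) = 1/(((-4 + 20) - (7 + (0 + (4*(2 - 5))*(-2)))*(-3)) + 383) = 1/((16 - (7 + (0 + (4*(-3))*(-2)))*(-3)) + 383) = 1/((16 - (7 + (0 - 12*(-2)))*(-3)) + 383) = 1/((16 - (7 + (0 + 24))*(-3)) + 383) = 1/((16 - (7 + 24)*(-3)) + 383) = 1/((16 - 31*(-3)) + 383) = 1/((16 - 1*(-93)) + 383) = 1/((16 + 93) + 383) = 1/(109 + 383) = 1/492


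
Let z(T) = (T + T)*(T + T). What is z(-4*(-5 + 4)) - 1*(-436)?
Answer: 500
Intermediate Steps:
z(T) = 4*T² (z(T) = (2*T)*(2*T) = 4*T²)
z(-4*(-5 + 4)) - 1*(-436) = 4*(-4*(-5 + 4))² - 1*(-436) = 4*(-4*(-1))² + 436 = 4*4² + 436 = 4*16 + 436 = 64 + 436 = 500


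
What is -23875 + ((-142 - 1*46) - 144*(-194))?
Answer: 3873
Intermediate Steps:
-23875 + ((-142 - 1*46) - 144*(-194)) = -23875 + ((-142 - 46) + 27936) = -23875 + (-188 + 27936) = -23875 + 27748 = 3873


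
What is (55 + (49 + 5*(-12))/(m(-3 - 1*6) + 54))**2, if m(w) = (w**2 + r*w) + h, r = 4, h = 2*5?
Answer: 35808256/11881 ≈ 3013.9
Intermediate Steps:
h = 10
m(w) = 10 + w**2 + 4*w (m(w) = (w**2 + 4*w) + 10 = 10 + w**2 + 4*w)
(55 + (49 + 5*(-12))/(m(-3 - 1*6) + 54))**2 = (55 + (49 + 5*(-12))/((10 + (-3 - 1*6)**2 + 4*(-3 - 1*6)) + 54))**2 = (55 + (49 - 60)/((10 + (-3 - 6)**2 + 4*(-3 - 6)) + 54))**2 = (55 - 11/((10 + (-9)**2 + 4*(-9)) + 54))**2 = (55 - 11/((10 + 81 - 36) + 54))**2 = (55 - 11/(55 + 54))**2 = (55 - 11/109)**2 = (5984/109)**2 = 35808256/11881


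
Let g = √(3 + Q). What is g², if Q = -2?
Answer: 1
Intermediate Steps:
g = 1 (g = √(3 - 2) = √1 = 1)
g² = 1² = 1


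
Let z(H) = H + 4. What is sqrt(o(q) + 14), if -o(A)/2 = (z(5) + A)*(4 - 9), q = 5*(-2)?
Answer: 2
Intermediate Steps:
z(H) = 4 + H
q = -10
o(A) = 90 + 10*A (o(A) = -2*((4 + 5) + A)*(4 - 9) = -2*(9 + A)*(-5) = -2*(-45 - 5*A) = 90 + 10*A)
sqrt(o(q) + 14) = sqrt((90 + 10*(-10)) + 14) = sqrt((90 - 100) + 14) = sqrt(-10 + 14) = sqrt(4) = 2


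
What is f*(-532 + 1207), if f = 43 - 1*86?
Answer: -29025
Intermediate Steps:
f = -43 (f = 43 - 86 = -43)
f*(-532 + 1207) = -43*(-532 + 1207) = -43*675 = -29025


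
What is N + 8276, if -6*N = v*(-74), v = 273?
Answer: 11643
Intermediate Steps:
N = 3367 (N = -91*(-74)/2 = -⅙*(-20202) = 3367)
N + 8276 = 3367 + 8276 = 11643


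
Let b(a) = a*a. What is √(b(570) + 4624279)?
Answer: √4949179 ≈ 2224.7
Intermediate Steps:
b(a) = a²
√(b(570) + 4624279) = √(570² + 4624279) = √(324900 + 4624279) = √4949179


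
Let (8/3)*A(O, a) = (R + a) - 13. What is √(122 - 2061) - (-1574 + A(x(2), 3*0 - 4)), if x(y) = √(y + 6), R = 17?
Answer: 1574 + I*√1939 ≈ 1574.0 + 44.034*I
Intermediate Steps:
x(y) = √(6 + y)
A(O, a) = 3/2 + 3*a/8 (A(O, a) = 3*((17 + a) - 13)/8 = 3*(4 + a)/8 = 3/2 + 3*a/8)
√(122 - 2061) - (-1574 + A(x(2), 3*0 - 4)) = √(122 - 2061) - (-1574 + (3/2 + 3*(3*0 - 4)/8)) = √(-1939) - (-1574 + (3/2 + 3*(0 - 4)/8)) = I*√1939 - (-1574 + (3/2 + (3/8)*(-4))) = I*√1939 - (-1574 + (3/2 - 3/2)) = I*√1939 - (-1574 + 0) = I*√1939 - 1*(-1574) = I*√1939 + 1574 = 1574 + I*√1939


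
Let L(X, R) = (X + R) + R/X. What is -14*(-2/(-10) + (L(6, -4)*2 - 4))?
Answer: 238/15 ≈ 15.867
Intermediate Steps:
L(X, R) = R + X + R/X (L(X, R) = (R + X) + R/X = R + X + R/X)
-14*(-2/(-10) + (L(6, -4)*2 - 4)) = -14*(-2/(-10) + ((-4 + 6 - 4/6)*2 - 4)) = -14*(-2*(-⅒) + ((-4 + 6 - 4*⅙)*2 - 4)) = -14*(⅕ + ((-4 + 6 - ⅔)*2 - 4)) = -14*(⅕ + ((4/3)*2 - 4)) = -14*(⅕ + (8/3 - 4)) = -14*(⅕ - 4/3) = -14*(-17/15) = 238/15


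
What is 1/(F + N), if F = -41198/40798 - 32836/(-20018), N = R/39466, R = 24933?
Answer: 8057914942406/10171331085609 ≈ 0.79222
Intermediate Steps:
N = 24933/39466 ≈ 0.63176
F = 128735391/204173591 (F = -41198*1/40798 - 32836*(-1/20018) = -20599/20399 + 16418/10009 = 128735391/204173591 ≈ 0.63052)
1/(F + N) = 1/(128735391/204173591 + 24933/39466) = 1/(10171331085609/8057914942406) = 8057914942406/10171331085609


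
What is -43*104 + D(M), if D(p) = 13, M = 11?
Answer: -4459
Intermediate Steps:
-43*104 + D(M) = -43*104 + 13 = -4472 + 13 = -4459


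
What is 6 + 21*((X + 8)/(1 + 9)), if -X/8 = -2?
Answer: 282/5 ≈ 56.400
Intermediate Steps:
X = 16 (X = -8*(-2) = 16)
6 + 21*((X + 8)/(1 + 9)) = 6 + 21*((16 + 8)/(1 + 9)) = 6 + 21*(24/10) = 6 + 21*(24*(⅒)) = 6 + 21*(12/5) = 6 + 252/5 = 282/5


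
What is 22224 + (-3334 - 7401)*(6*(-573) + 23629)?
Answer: -216728161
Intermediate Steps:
22224 + (-3334 - 7401)*(6*(-573) + 23629) = 22224 - 10735*(-3438 + 23629) = 22224 - 10735*20191 = 22224 - 216750385 = -216728161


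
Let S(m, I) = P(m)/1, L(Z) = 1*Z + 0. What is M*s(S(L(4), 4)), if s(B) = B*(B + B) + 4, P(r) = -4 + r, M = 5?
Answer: 20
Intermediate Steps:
L(Z) = Z (L(Z) = Z + 0 = Z)
S(m, I) = -4 + m (S(m, I) = (-4 + m)/1 = (-4 + m)*1 = -4 + m)
s(B) = 4 + 2*B² (s(B) = B*(2*B) + 4 = 2*B² + 4 = 4 + 2*B²)
M*s(S(L(4), 4)) = 5*(4 + 2*(-4 + 4)²) = 5*(4 + 2*0²) = 5*(4 + 2*0) = 5*(4 + 0) = 5*4 = 20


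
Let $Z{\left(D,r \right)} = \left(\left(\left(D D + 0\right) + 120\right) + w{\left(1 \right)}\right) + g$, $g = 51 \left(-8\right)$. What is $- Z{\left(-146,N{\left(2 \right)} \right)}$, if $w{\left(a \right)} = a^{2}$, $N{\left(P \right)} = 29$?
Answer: $-21029$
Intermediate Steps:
$g = -408$
$Z{\left(D,r \right)} = -287 + D^{2}$ ($Z{\left(D,r \right)} = \left(\left(\left(D D + 0\right) + 120\right) + 1^{2}\right) - 408 = \left(\left(\left(D^{2} + 0\right) + 120\right) + 1\right) - 408 = \left(\left(D^{2} + 120\right) + 1\right) - 408 = \left(\left(120 + D^{2}\right) + 1\right) - 408 = \left(121 + D^{2}\right) - 408 = -287 + D^{2}$)
$- Z{\left(-146,N{\left(2 \right)} \right)} = - (-287 + \left(-146\right)^{2}) = - (-287 + 21316) = \left(-1\right) 21029 = -21029$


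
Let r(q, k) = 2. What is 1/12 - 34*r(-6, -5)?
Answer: -815/12 ≈ -67.917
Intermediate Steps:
1/12 - 34*r(-6, -5) = 1/12 - 34*2 = 1/12 - 68 = -815/12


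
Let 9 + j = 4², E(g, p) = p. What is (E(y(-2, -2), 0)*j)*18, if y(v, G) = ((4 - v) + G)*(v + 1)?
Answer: 0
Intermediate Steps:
y(v, G) = (1 + v)*(4 + G - v) (y(v, G) = (4 + G - v)*(1 + v) = (1 + v)*(4 + G - v))
j = 7 (j = -9 + 4² = -9 + 16 = 7)
(E(y(-2, -2), 0)*j)*18 = (0*7)*18 = 0*18 = 0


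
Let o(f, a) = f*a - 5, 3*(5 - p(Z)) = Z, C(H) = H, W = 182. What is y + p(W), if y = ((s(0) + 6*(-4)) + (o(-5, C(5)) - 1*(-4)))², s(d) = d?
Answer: 7333/3 ≈ 2444.3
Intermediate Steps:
p(Z) = 5 - Z/3
o(f, a) = -5 + a*f (o(f, a) = a*f - 5 = -5 + a*f)
y = 2500 (y = ((0 + 6*(-4)) + ((-5 + 5*(-5)) - 1*(-4)))² = ((0 - 24) + ((-5 - 25) + 4))² = (-24 + (-30 + 4))² = (-24 - 26)² = (-50)² = 2500)
y + p(W) = 2500 + (5 - ⅓*182) = 2500 + (5 - 182/3) = 2500 - 167/3 = 7333/3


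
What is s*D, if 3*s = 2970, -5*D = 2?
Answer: -396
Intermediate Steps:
D = -⅖ (D = -⅕*2 = -⅖ ≈ -0.40000)
s = 990 (s = (⅓)*2970 = 990)
s*D = 990*(-⅖) = -396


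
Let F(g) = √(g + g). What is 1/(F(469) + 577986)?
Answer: 288993/167033907629 - √938/334067815258 ≈ 1.7301e-6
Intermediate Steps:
F(g) = √2*√g (F(g) = √(2*g) = √2*√g)
1/(F(469) + 577986) = 1/(√2*√469 + 577986) = 1/(√938 + 577986) = 1/(577986 + √938)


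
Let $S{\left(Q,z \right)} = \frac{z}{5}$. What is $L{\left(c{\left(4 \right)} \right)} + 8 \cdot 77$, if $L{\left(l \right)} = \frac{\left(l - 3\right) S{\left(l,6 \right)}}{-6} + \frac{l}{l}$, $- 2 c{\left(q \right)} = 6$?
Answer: $\frac{3091}{5} \approx 618.2$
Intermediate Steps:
$S{\left(Q,z \right)} = \frac{z}{5}$ ($S{\left(Q,z \right)} = z \frac{1}{5} = \frac{z}{5}$)
$c{\left(q \right)} = -3$ ($c{\left(q \right)} = \left(- \frac{1}{2}\right) 6 = -3$)
$L{\left(l \right)} = \frac{8}{5} - \frac{l}{5}$ ($L{\left(l \right)} = \frac{\left(l - 3\right) \frac{1}{5} \cdot 6}{-6} + \frac{l}{l} = \left(-3 + l\right) \frac{6}{5} \left(- \frac{1}{6}\right) + 1 = \left(- \frac{18}{5} + \frac{6 l}{5}\right) \left(- \frac{1}{6}\right) + 1 = \left(\frac{3}{5} - \frac{l}{5}\right) + 1 = \frac{8}{5} - \frac{l}{5}$)
$L{\left(c{\left(4 \right)} \right)} + 8 \cdot 77 = \left(\frac{8}{5} - - \frac{3}{5}\right) + 8 \cdot 77 = \left(\frac{8}{5} + \frac{3}{5}\right) + 616 = \frac{11}{5} + 616 = \frac{3091}{5}$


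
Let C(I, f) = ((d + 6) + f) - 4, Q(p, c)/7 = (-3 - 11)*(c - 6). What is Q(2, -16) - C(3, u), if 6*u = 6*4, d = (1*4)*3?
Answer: 2138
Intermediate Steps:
Q(p, c) = 588 - 98*c (Q(p, c) = 7*((-3 - 11)*(c - 6)) = 7*(-14*(-6 + c)) = 7*(84 - 14*c) = 588 - 98*c)
d = 12 (d = 4*3 = 12)
u = 4 (u = (6*4)/6 = (1/6)*24 = 4)
C(I, f) = 14 + f (C(I, f) = ((12 + 6) + f) - 4 = (18 + f) - 4 = 14 + f)
Q(2, -16) - C(3, u) = (588 - 98*(-16)) - (14 + 4) = (588 + 1568) - 1*18 = 2156 - 18 = 2138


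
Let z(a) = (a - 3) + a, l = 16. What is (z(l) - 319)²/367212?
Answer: 21025/91803 ≈ 0.22902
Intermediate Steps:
z(a) = -3 + 2*a (z(a) = (-3 + a) + a = -3 + 2*a)
(z(l) - 319)²/367212 = ((-3 + 2*16) - 319)²/367212 = ((-3 + 32) - 319)²*(1/367212) = (29 - 319)²*(1/367212) = (-290)²*(1/367212) = 84100*(1/367212) = 21025/91803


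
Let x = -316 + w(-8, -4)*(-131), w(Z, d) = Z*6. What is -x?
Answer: -5972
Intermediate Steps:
w(Z, d) = 6*Z
x = 5972 (x = -316 + (6*(-8))*(-131) = -316 - 48*(-131) = -316 + 6288 = 5972)
-x = -1*5972 = -5972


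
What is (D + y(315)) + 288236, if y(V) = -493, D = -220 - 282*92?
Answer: 261579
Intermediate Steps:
D = -26164 (D = -220 - 25944 = -26164)
(D + y(315)) + 288236 = (-26164 - 493) + 288236 = -26657 + 288236 = 261579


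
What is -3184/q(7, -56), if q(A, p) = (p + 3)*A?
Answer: 3184/371 ≈ 8.5822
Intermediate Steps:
q(A, p) = A*(3 + p) (q(A, p) = (3 + p)*A = A*(3 + p))
-3184/q(7, -56) = -3184*1/(7*(3 - 56)) = -3184/(7*(-53)) = -3184/(-371) = -3184*(-1/371) = 3184/371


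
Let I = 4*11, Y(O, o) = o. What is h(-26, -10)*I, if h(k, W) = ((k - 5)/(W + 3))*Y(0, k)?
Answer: -35464/7 ≈ -5066.3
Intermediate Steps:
I = 44
h(k, W) = k*(-5 + k)/(3 + W) (h(k, W) = ((k - 5)/(W + 3))*k = ((-5 + k)/(3 + W))*k = k*(-5 + k)/(3 + W))
h(-26, -10)*I = -26*(-5 - 26)/(3 - 10)*44 = -26*(-31)/(-7)*44 = -26*(-1/7)*(-31)*44 = -806/7*44 = -35464/7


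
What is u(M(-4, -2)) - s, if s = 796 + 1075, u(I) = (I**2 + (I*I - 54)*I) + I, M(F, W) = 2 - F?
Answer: -1937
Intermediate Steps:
u(I) = I + I**2 + I*(-54 + I**2) (u(I) = (I**2 + (I**2 - 54)*I) + I = (I**2 + (-54 + I**2)*I) + I = (I**2 + I*(-54 + I**2)) + I = I + I**2 + I*(-54 + I**2))
s = 1871
u(M(-4, -2)) - s = (2 - 1*(-4))*(-53 + (2 - 1*(-4)) + (2 - 1*(-4))**2) - 1*1871 = (2 + 4)*(-53 + (2 + 4) + (2 + 4)**2) - 1871 = 6*(-53 + 6 + 6**2) - 1871 = 6*(-53 + 6 + 36) - 1871 = 6*(-11) - 1871 = -66 - 1871 = -1937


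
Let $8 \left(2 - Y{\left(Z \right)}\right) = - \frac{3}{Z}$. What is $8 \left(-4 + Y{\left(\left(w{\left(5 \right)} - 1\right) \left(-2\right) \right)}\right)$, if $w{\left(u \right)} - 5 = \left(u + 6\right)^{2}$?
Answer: $- \frac{4003}{250} \approx -16.012$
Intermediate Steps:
$w{\left(u \right)} = 5 + \left(6 + u\right)^{2}$ ($w{\left(u \right)} = 5 + \left(u + 6\right)^{2} = 5 + \left(6 + u\right)^{2}$)
$Y{\left(Z \right)} = 2 + \frac{3}{8 Z}$ ($Y{\left(Z \right)} = 2 - \frac{\left(-3\right) \frac{1}{Z}}{8} = 2 + \frac{3}{8 Z}$)
$8 \left(-4 + Y{\left(\left(w{\left(5 \right)} - 1\right) \left(-2\right) \right)}\right) = 8 \left(-4 + \left(2 + \frac{3}{8 \left(\left(5 + \left(6 + 5\right)^{2}\right) - 1\right) \left(-2\right)}\right)\right) = 8 \left(-4 + \left(2 + \frac{3}{8 \left(\left(5 + 11^{2}\right) - 1\right) \left(-2\right)}\right)\right) = 8 \left(-4 + \left(2 + \frac{3}{8 \left(\left(5 + 121\right) - 1\right) \left(-2\right)}\right)\right) = 8 \left(-4 + \left(2 + \frac{3}{8 \left(126 - 1\right) \left(-2\right)}\right)\right) = 8 \left(-4 + \left(2 + \frac{3}{8 \cdot 125 \left(-2\right)}\right)\right) = 8 \left(-4 + \left(2 + \frac{3}{8 \left(-250\right)}\right)\right) = 8 \left(-4 + \left(2 + \frac{3}{8} \left(- \frac{1}{250}\right)\right)\right) = 8 \left(-4 + \left(2 - \frac{3}{2000}\right)\right) = 8 \left(-4 + \frac{3997}{2000}\right) = 8 \left(- \frac{4003}{2000}\right) = - \frac{4003}{250}$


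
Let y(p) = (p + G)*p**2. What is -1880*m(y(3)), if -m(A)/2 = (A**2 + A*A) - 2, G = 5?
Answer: 38976160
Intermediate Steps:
y(p) = p**2*(5 + p) (y(p) = (p + 5)*p**2 = (5 + p)*p**2 = p**2*(5 + p))
m(A) = 4 - 4*A**2 (m(A) = -2*((A**2 + A*A) - 2) = -2*((A**2 + A**2) - 2) = -2*(2*A**2 - 2) = -2*(-2 + 2*A**2) = 4 - 4*A**2)
-1880*m(y(3)) = -1880*(4 - 4*81*(5 + 3)**2) = -1880*(4 - 4*(9*8)**2) = -1880*(4 - 4*72**2) = -1880*(4 - 4*5184) = -1880*(4 - 20736) = -1880*(-20732) = 38976160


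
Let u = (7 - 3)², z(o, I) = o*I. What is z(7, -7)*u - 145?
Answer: -929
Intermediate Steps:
z(o, I) = I*o
u = 16 (u = 4² = 16)
z(7, -7)*u - 145 = -7*7*16 - 145 = -49*16 - 145 = -784 - 145 = -929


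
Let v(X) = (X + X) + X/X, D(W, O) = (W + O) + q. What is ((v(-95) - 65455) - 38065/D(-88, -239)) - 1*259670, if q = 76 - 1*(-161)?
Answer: -5848039/18 ≈ -3.2489e+5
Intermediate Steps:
q = 237 (q = 76 + 161 = 237)
D(W, O) = 237 + O + W (D(W, O) = (W + O) + 237 = (O + W) + 237 = 237 + O + W)
v(X) = 1 + 2*X (v(X) = 2*X + 1 = 1 + 2*X)
((v(-95) - 65455) - 38065/D(-88, -239)) - 1*259670 = (((1 + 2*(-95)) - 65455) - 38065/(237 - 239 - 88)) - 1*259670 = (((1 - 190) - 65455) - 38065/(-90)) - 259670 = ((-189 - 65455) - 38065*(-1/90)) - 259670 = (-65644 + 7613/18) - 259670 = -1173979/18 - 259670 = -5848039/18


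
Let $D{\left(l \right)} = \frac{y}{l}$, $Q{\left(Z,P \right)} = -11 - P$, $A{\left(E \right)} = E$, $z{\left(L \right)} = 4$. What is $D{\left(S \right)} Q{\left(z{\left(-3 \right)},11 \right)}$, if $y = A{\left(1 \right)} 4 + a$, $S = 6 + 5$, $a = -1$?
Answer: $-6$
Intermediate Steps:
$S = 11$
$y = 3$ ($y = 1 \cdot 4 - 1 = 4 - 1 = 3$)
$D{\left(l \right)} = \frac{3}{l}$
$D{\left(S \right)} Q{\left(z{\left(-3 \right)},11 \right)} = \frac{3}{11} \left(-11 - 11\right) = 3 \cdot \frac{1}{11} \left(-11 - 11\right) = \frac{3}{11} \left(-22\right) = -6$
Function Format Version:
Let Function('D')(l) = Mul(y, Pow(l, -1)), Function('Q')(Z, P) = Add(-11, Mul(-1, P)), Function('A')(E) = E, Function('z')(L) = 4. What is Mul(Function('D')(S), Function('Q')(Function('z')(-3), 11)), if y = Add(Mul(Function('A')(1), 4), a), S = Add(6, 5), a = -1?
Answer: -6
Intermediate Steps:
S = 11
y = 3 (y = Add(Mul(1, 4), -1) = Add(4, -1) = 3)
Function('D')(l) = Mul(3, Pow(l, -1))
Mul(Function('D')(S), Function('Q')(Function('z')(-3), 11)) = Mul(Mul(3, Pow(11, -1)), Add(-11, Mul(-1, 11))) = Mul(Mul(3, Rational(1, 11)), Add(-11, -11)) = Mul(Rational(3, 11), -22) = -6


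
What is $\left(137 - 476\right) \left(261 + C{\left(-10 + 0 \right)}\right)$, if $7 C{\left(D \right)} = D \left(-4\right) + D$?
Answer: $- \frac{629523}{7} \approx -89932.0$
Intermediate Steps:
$C{\left(D \right)} = - \frac{3 D}{7}$ ($C{\left(D \right)} = \frac{D \left(-4\right) + D}{7} = \frac{- 4 D + D}{7} = \frac{\left(-3\right) D}{7} = - \frac{3 D}{7}$)
$\left(137 - 476\right) \left(261 + C{\left(-10 + 0 \right)}\right) = \left(137 - 476\right) \left(261 - \frac{3 \left(-10 + 0\right)}{7}\right) = - 339 \left(261 - - \frac{30}{7}\right) = - 339 \left(261 + \frac{30}{7}\right) = \left(-339\right) \frac{1857}{7} = - \frac{629523}{7}$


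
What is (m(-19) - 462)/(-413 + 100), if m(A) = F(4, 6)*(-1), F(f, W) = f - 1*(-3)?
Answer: 469/313 ≈ 1.4984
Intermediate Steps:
F(f, W) = 3 + f (F(f, W) = f + 3 = 3 + f)
m(A) = -7 (m(A) = (3 + 4)*(-1) = 7*(-1) = -7)
(m(-19) - 462)/(-413 + 100) = (-7 - 462)/(-413 + 100) = -469/(-313) = -469*(-1/313) = 469/313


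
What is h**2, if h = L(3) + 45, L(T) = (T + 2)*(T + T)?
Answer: 5625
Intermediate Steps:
L(T) = 2*T*(2 + T) (L(T) = (2 + T)*(2*T) = 2*T*(2 + T))
h = 75 (h = 2*3*(2 + 3) + 45 = 2*3*5 + 45 = 30 + 45 = 75)
h**2 = 75**2 = 5625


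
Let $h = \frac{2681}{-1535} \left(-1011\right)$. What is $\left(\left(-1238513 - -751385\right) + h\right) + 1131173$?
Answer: $\frac{991319566}{1535} \approx 6.4581 \cdot 10^{5}$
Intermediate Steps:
$h = \frac{2710491}{1535}$ ($h = 2681 \left(- \frac{1}{1535}\right) \left(-1011\right) = \left(- \frac{2681}{1535}\right) \left(-1011\right) = \frac{2710491}{1535} \approx 1765.8$)
$\left(\left(-1238513 - -751385\right) + h\right) + 1131173 = \left(\left(-1238513 - -751385\right) + \frac{2710491}{1535}\right) + 1131173 = \left(\left(-1238513 + 751385\right) + \frac{2710491}{1535}\right) + 1131173 = \left(-487128 + \frac{2710491}{1535}\right) + 1131173 = - \frac{745030989}{1535} + 1131173 = \frac{991319566}{1535}$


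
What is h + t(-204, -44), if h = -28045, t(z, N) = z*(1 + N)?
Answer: -19273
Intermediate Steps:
h + t(-204, -44) = -28045 - 204*(1 - 44) = -28045 - 204*(-43) = -28045 + 8772 = -19273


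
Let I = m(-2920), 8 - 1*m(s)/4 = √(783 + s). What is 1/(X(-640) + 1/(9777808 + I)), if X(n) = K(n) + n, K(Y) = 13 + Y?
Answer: -121132998501658624/153475509089212953329 - 4*I*√2137/153475509089212953329 ≈ -0.00078927 - 1.2048e-18*I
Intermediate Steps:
m(s) = 32 - 4*√(783 + s)
I = 32 - 4*I*√2137 (I = 32 - 4*√(783 - 2920) = 32 - 4*I*√2137 ≈ 32.0 - 184.91*I)
X(n) = 13 + 2*n (X(n) = (13 + n) + n = 13 + 2*n)
1/(X(-640) + 1/(9777808 + I)) = 1/((13 + 2*(-640)) + 1/(9777808 + (32 - 4*I*√2137))) = 1/((13 - 1280) + 1/(9777840 - 4*I*√2137)) = 1/(-1267 + 1/(9777840 - 4*I*√2137))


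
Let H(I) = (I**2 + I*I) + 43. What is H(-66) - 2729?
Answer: 6026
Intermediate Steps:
H(I) = 43 + 2*I**2 (H(I) = (I**2 + I**2) + 43 = 2*I**2 + 43 = 43 + 2*I**2)
H(-66) - 2729 = (43 + 2*(-66)**2) - 2729 = (43 + 2*4356) - 2729 = (43 + 8712) - 2729 = 8755 - 2729 = 6026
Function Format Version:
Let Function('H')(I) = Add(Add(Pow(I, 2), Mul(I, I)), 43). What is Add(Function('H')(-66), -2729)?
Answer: 6026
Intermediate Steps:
Function('H')(I) = Add(43, Mul(2, Pow(I, 2))) (Function('H')(I) = Add(Add(Pow(I, 2), Pow(I, 2)), 43) = Add(Mul(2, Pow(I, 2)), 43) = Add(43, Mul(2, Pow(I, 2))))
Add(Function('H')(-66), -2729) = Add(Add(43, Mul(2, Pow(-66, 2))), -2729) = Add(Add(43, Mul(2, 4356)), -2729) = Add(Add(43, 8712), -2729) = Add(8755, -2729) = 6026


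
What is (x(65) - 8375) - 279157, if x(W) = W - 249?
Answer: -287716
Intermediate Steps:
x(W) = -249 + W
(x(65) - 8375) - 279157 = ((-249 + 65) - 8375) - 279157 = (-184 - 8375) - 279157 = -8559 - 279157 = -287716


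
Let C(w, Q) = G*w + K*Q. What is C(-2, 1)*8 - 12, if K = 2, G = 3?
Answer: -44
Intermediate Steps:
C(w, Q) = 2*Q + 3*w (C(w, Q) = 3*w + 2*Q = 2*Q + 3*w)
C(-2, 1)*8 - 12 = (2*1 + 3*(-2))*8 - 12 = (2 - 6)*8 - 12 = -4*8 - 12 = -32 - 12 = -44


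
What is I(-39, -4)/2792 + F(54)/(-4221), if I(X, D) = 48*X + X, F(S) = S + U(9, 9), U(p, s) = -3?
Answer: -2736241/3928344 ≈ -0.69654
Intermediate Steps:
F(S) = -3 + S (F(S) = S - 3 = -3 + S)
I(X, D) = 49*X
I(-39, -4)/2792 + F(54)/(-4221) = (49*(-39))/2792 + (-3 + 54)/(-4221) = -1911*1/2792 + 51*(-1/4221) = -1911/2792 - 17/1407 = -2736241/3928344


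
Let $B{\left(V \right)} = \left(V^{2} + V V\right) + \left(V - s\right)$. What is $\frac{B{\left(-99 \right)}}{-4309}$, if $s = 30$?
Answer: $- \frac{19473}{4309} \approx -4.5191$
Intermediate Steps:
$B{\left(V \right)} = -30 + V + 2 V^{2}$ ($B{\left(V \right)} = \left(V^{2} + V V\right) + \left(V - 30\right) = \left(V^{2} + V^{2}\right) + \left(V - 30\right) = 2 V^{2} + \left(-30 + V\right) = -30 + V + 2 V^{2}$)
$\frac{B{\left(-99 \right)}}{-4309} = \frac{-30 - 99 + 2 \left(-99\right)^{2}}{-4309} = \left(-30 - 99 + 2 \cdot 9801\right) \left(- \frac{1}{4309}\right) = \left(-30 - 99 + 19602\right) \left(- \frac{1}{4309}\right) = 19473 \left(- \frac{1}{4309}\right) = - \frac{19473}{4309}$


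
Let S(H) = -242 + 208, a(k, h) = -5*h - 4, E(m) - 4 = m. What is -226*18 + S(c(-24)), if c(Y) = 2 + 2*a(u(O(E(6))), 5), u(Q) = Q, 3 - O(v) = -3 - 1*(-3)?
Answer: -4102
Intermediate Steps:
E(m) = 4 + m
O(v) = 3 (O(v) = 3 - (-3 - 1*(-3)) = 3 - (-3 + 3) = 3 - 1*0 = 3 + 0 = 3)
a(k, h) = -4 - 5*h
c(Y) = -56 (c(Y) = 2 + 2*(-4 - 5*5) = 2 + 2*(-4 - 25) = 2 + 2*(-29) = 2 - 58 = -56)
S(H) = -34
-226*18 + S(c(-24)) = -226*18 - 34 = -4068 - 34 = -4102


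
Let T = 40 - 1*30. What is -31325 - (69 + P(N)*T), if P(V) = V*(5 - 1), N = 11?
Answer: -31834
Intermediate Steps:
T = 10 (T = 40 - 30 = 10)
P(V) = 4*V (P(V) = V*4 = 4*V)
-31325 - (69 + P(N)*T) = -31325 - (69 + (4*11)*10) = -31325 - (69 + 44*10) = -31325 - (69 + 440) = -31325 - 1*509 = -31325 - 509 = -31834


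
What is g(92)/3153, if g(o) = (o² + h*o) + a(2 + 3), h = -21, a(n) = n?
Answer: 2179/1051 ≈ 2.0733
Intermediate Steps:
g(o) = 5 + o² - 21*o (g(o) = (o² - 21*o) + (2 + 3) = (o² - 21*o) + 5 = 5 + o² - 21*o)
g(92)/3153 = (5 + 92² - 21*92)/3153 = (5 + 8464 - 1932)*(1/3153) = 6537*(1/3153) = 2179/1051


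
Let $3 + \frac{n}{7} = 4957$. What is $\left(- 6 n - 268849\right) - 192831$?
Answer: $-669748$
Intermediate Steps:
$n = 34678$ ($n = -21 + 7 \cdot 4957 = -21 + 34699 = 34678$)
$\left(- 6 n - 268849\right) - 192831 = \left(\left(-6\right) 34678 - 268849\right) - 192831 = \left(-208068 - 268849\right) - 192831 = -476917 - 192831 = -669748$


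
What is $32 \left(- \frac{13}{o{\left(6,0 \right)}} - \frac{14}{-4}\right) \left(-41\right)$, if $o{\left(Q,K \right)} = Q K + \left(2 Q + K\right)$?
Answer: $- \frac{9512}{3} \approx -3170.7$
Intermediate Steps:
$o{\left(Q,K \right)} = K + 2 Q + K Q$ ($o{\left(Q,K \right)} = K Q + \left(K + 2 Q\right) = K + 2 Q + K Q$)
$32 \left(- \frac{13}{o{\left(6,0 \right)}} - \frac{14}{-4}\right) \left(-41\right) = 32 \left(- \frac{13}{0 + 2 \cdot 6 + 0 \cdot 6} - \frac{14}{-4}\right) \left(-41\right) = 32 \left(- \frac{13}{0 + 12 + 0} - - \frac{7}{2}\right) \left(-41\right) = 32 \left(- \frac{13}{12} + \frac{7}{2}\right) \left(-41\right) = 32 \cdot \frac{29}{12} \left(-41\right) = \frac{232}{3} \left(-41\right) = - \frac{9512}{3}$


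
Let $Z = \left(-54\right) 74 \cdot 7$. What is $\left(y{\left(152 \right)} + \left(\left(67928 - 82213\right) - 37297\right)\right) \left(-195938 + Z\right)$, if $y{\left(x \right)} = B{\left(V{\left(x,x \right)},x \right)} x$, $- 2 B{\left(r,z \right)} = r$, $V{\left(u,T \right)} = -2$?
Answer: $11515691300$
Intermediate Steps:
$B{\left(r,z \right)} = - \frac{r}{2}$
$y{\left(x \right)} = x$ ($y{\left(x \right)} = \left(- \frac{1}{2}\right) \left(-2\right) x = 1 x = x$)
$Z = -27972$ ($Z = \left(-3996\right) 7 = -27972$)
$\left(y{\left(152 \right)} + \left(\left(67928 - 82213\right) - 37297\right)\right) \left(-195938 + Z\right) = \left(152 + \left(\left(67928 - 82213\right) - 37297\right)\right) \left(-195938 - 27972\right) = \left(152 - 51582\right) \left(-223910\right) = \left(-51430\right) \left(-223910\right) = 11515691300$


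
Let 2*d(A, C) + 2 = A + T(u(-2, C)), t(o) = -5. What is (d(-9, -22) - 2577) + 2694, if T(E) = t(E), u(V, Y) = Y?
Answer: 109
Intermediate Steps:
T(E) = -5
d(A, C) = -7/2 + A/2 (d(A, C) = -1 + (A - 5)/2 = -1 + (-5 + A)/2 = -1 + (-5/2 + A/2) = -7/2 + A/2)
(d(-9, -22) - 2577) + 2694 = ((-7/2 + (1/2)*(-9)) - 2577) + 2694 = ((-7/2 - 9/2) - 2577) + 2694 = (-8 - 2577) + 2694 = -2585 + 2694 = 109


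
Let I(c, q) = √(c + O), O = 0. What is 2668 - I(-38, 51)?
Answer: 2668 - I*√38 ≈ 2668.0 - 6.1644*I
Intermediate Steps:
I(c, q) = √c (I(c, q) = √(c + 0) = √c)
2668 - I(-38, 51) = 2668 - √(-38) = 2668 - I*√38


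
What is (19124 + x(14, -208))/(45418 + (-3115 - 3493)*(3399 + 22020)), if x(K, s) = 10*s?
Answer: -8522/83961667 ≈ -0.00010150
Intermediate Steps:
(19124 + x(14, -208))/(45418 + (-3115 - 3493)*(3399 + 22020)) = (19124 + 10*(-208))/(45418 + (-3115 - 3493)*(3399 + 22020)) = (19124 - 2080)/(45418 - 6608*25419) = 17044/(45418 - 167968752) = 17044/(-167923334) = 17044*(-1/167923334) = -8522/83961667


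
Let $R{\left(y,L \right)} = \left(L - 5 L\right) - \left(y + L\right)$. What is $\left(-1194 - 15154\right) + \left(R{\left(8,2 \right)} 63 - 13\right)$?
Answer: $-17495$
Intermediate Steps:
$R{\left(y,L \right)} = - y - 5 L$ ($R{\left(y,L \right)} = - 4 L - \left(L + y\right) = - y - 5 L$)
$\left(-1194 - 15154\right) + \left(R{\left(8,2 \right)} 63 - 13\right) = \left(-1194 - 15154\right) + \left(\left(\left(-1\right) 8 - 10\right) 63 - 13\right) = -16348 + \left(\left(-8 - 10\right) 63 - 13\right) = -16348 - 1147 = -17495$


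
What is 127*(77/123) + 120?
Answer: 24539/123 ≈ 199.50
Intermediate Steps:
127*(77/123) + 120 = 9779/123 + 120 = 24539/123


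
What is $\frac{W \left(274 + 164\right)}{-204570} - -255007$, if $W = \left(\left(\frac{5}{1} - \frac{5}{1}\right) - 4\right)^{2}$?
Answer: $\frac{8694462497}{34095} \approx 2.5501 \cdot 10^{5}$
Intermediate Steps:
$W = 16$ ($W = \left(\left(5 \cdot 1 - 5\right) - 4\right)^{2} = \left(\left(5 - 5\right) - 4\right)^{2} = \left(0 - 4\right)^{2} = \left(-4\right)^{2} = 16$)
$\frac{W \left(274 + 164\right)}{-204570} - -255007 = \frac{16 \left(274 + 164\right)}{-204570} - -255007 = 16 \cdot 438 \left(- \frac{1}{204570}\right) + 255007 = 7008 \left(- \frac{1}{204570}\right) + 255007 = - \frac{1168}{34095} + 255007 = \frac{8694462497}{34095}$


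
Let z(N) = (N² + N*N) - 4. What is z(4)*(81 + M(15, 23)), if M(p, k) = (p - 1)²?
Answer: 7756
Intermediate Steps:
z(N) = -4 + 2*N² (z(N) = (N² + N²) - 4 = 2*N² - 4 = -4 + 2*N²)
M(p, k) = (-1 + p)²
z(4)*(81 + M(15, 23)) = (-4 + 2*4²)*(81 + (-1 + 15)²) = (-4 + 2*16)*(81 + 14²) = (-4 + 32)*(81 + 196) = 28*277 = 7756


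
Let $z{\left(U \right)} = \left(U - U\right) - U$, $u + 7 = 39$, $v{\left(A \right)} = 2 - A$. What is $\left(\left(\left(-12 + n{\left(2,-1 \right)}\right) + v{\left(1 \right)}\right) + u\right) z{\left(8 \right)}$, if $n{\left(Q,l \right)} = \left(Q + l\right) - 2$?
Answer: $-160$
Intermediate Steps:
$u = 32$ ($u = -7 + 39 = 32$)
$n{\left(Q,l \right)} = -2 + Q + l$
$z{\left(U \right)} = - U$ ($z{\left(U \right)} = 0 - U = - U$)
$\left(\left(\left(-12 + n{\left(2,-1 \right)}\right) + v{\left(1 \right)}\right) + u\right) z{\left(8 \right)} = \left(\left(\left(-12 - 1\right) + \left(2 - 1\right)\right) + 32\right) \left(\left(-1\right) 8\right) = \left(\left(\left(-12 - 1\right) + \left(2 - 1\right)\right) + 32\right) \left(-8\right) = \left(\left(-13 + 1\right) + 32\right) \left(-8\right) = \left(-12 + 32\right) \left(-8\right) = 20 \left(-8\right) = -160$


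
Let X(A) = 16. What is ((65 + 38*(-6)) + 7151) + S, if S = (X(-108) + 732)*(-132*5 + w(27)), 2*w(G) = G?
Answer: -476594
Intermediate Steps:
w(G) = G/2
S = -483582 (S = (16 + 732)*(-132*5 + (1/2)*27) = 748*(-660 + 27/2) = 748*(-1293/2) = -483582)
((65 + 38*(-6)) + 7151) + S = ((65 + 38*(-6)) + 7151) - 483582 = ((65 - 228) + 7151) - 483582 = (-163 + 7151) - 483582 = 6988 - 483582 = -476594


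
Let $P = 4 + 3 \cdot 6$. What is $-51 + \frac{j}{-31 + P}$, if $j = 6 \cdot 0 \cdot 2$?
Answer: $-51$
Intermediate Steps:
$j = 0$ ($j = 0 \cdot 2 = 0$)
$P = 22$ ($P = 4 + 18 = 22$)
$-51 + \frac{j}{-31 + P} = -51 + \frac{1}{-31 + 22} \cdot 0 = -51 + \frac{1}{-9} \cdot 0 = -51 - 0 = -51 + 0 = -51$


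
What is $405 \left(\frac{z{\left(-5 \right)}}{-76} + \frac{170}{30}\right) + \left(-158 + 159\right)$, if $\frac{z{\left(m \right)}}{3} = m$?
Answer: $\frac{180571}{76} \approx 2375.9$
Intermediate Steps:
$z{\left(m \right)} = 3 m$
$405 \left(\frac{z{\left(-5 \right)}}{-76} + \frac{170}{30}\right) + \left(-158 + 159\right) = 405 \left(\frac{3 \left(-5\right)}{-76} + \frac{170}{30}\right) + \left(-158 + 159\right) = 405 \left(\left(-15\right) \left(- \frac{1}{76}\right) + 170 \cdot \frac{1}{30}\right) + 1 = 405 \left(\frac{15}{76} + \frac{17}{3}\right) + 1 = 405 \cdot \frac{1337}{228} + 1 = \frac{180495}{76} + 1 = \frac{180571}{76}$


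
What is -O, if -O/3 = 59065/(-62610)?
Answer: -11813/4174 ≈ -2.8301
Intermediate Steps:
O = 11813/4174 (O = -177195/(-62610) = -177195*(-1)/62610 = -3*(-11813/12522) = 11813/4174 ≈ 2.8301)
-O = -1*11813/4174 = -11813/4174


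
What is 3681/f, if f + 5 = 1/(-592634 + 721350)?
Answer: -473803596/643579 ≈ -736.20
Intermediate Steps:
f = -643579/128716 (f = -5 + 1/(-592634 + 721350) = -5 + 1/128716 = -643579/128716 ≈ -5.0000)
3681/f = 3681/(-643579/128716) = 3681*(-128716/643579) = -473803596/643579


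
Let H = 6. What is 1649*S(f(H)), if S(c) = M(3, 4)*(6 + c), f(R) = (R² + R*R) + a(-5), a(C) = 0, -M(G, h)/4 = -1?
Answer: 514488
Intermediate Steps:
M(G, h) = 4 (M(G, h) = -4*(-1) = 4)
f(R) = 2*R² (f(R) = (R² + R*R) + 0 = (R² + R²) + 0 = 2*R² + 0 = 2*R²)
S(c) = 24 + 4*c (S(c) = 4*(6 + c) = 24 + 4*c)
1649*S(f(H)) = 1649*(24 + 4*(2*6²)) = 1649*(24 + 4*(2*36)) = 1649*(24 + 4*72) = 1649*(24 + 288) = 1649*312 = 514488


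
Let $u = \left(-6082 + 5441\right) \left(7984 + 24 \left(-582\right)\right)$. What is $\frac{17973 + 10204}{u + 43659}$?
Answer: $\frac{28177}{3879403} \approx 0.0072632$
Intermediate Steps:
$u = 3835744$ ($u = - 641 \left(7984 - 13968\right) = \left(-641\right) \left(-5984\right) = 3835744$)
$\frac{17973 + 10204}{u + 43659} = \frac{17973 + 10204}{3835744 + 43659} = \frac{28177}{3879403}$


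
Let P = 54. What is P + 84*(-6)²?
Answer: 3078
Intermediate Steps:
P + 84*(-6)² = 54 + 84*(-6)² = 54 + 84*36 = 54 + 3024 = 3078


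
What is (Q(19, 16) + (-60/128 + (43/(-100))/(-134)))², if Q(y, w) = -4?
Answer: 57289858609/2872960000 ≈ 19.941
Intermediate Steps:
(Q(19, 16) + (-60/128 + (43/(-100))/(-134)))² = (-4 + (-60/128 + (43/(-100))/(-134)))² = (-4 + (-60*1/128 + (43*(-1/100))*(-1/134)))² = (-4 + (-15/32 - 43/100*(-1/134)))² = (-4 + (-15/32 + 43/13400))² = (-4 - 24953/53600)² = (-239353/53600)² = 57289858609/2872960000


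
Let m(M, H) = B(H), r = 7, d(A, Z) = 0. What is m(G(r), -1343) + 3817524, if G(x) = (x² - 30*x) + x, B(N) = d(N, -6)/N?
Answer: 3817524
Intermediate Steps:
B(N) = 0 (B(N) = 0/N = 0)
G(x) = x² - 29*x
m(M, H) = 0
m(G(r), -1343) + 3817524 = 0 + 3817524 = 3817524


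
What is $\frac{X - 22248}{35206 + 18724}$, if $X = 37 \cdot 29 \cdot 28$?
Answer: $\frac{3898}{26965} \approx 0.14456$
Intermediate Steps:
$X = 30044$ ($X = 1073 \cdot 28 = 30044$)
$\frac{X - 22248}{35206 + 18724} = \frac{30044 - 22248}{35206 + 18724} = \frac{7796}{53930} = 7796 \cdot \frac{1}{53930} = \frac{3898}{26965}$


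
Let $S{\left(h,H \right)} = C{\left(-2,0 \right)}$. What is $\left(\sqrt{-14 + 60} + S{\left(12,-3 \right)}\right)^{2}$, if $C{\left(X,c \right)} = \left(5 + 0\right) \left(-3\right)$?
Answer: $\left(15 - \sqrt{46}\right)^{2} \approx 67.53$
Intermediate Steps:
$C{\left(X,c \right)} = -15$ ($C{\left(X,c \right)} = 5 \left(-3\right) = -15$)
$S{\left(h,H \right)} = -15$
$\left(\sqrt{-14 + 60} + S{\left(12,-3 \right)}\right)^{2} = \left(\sqrt{-14 + 60} - 15\right)^{2} = \left(\sqrt{46} - 15\right)^{2} = \left(-15 + \sqrt{46}\right)^{2}$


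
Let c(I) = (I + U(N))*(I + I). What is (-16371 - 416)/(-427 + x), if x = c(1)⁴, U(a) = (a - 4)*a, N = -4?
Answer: -16787/18974309 ≈ -0.00088472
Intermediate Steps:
U(a) = a*(-4 + a) (U(a) = (-4 + a)*a = a*(-4 + a))
c(I) = 2*I*(32 + I) (c(I) = (I - 4*(-4 - 4))*(I + I) = (I - 4*(-8))*(2*I) = (I + 32)*(2*I) = (32 + I)*(2*I) = 2*I*(32 + I))
x = 18974736 (x = (2*1*(32 + 1))⁴ = (2*1*33)⁴ = 66⁴ = 18974736)
(-16371 - 416)/(-427 + x) = (-16371 - 416)/(-427 + 18974736) = -16787/18974309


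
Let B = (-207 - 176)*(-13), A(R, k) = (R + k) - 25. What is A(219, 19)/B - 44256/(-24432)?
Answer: 4699055/2534311 ≈ 1.8542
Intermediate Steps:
A(R, k) = -25 + R + k
B = 4979 (B = -383*(-13) = 4979)
A(219, 19)/B - 44256/(-24432) = (-25 + 219 + 19)/4979 - 44256/(-24432) = 213*(1/4979) - 44256*(-1/24432) = 213/4979 + 922/509 = 4699055/2534311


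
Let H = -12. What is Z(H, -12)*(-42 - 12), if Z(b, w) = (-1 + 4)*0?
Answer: 0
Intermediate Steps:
Z(b, w) = 0 (Z(b, w) = 3*0 = 0)
Z(H, -12)*(-42 - 12) = 0*(-42 - 12) = 0*(-54) = 0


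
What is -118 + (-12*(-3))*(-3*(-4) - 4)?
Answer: 170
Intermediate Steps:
-118 + (-12*(-3))*(-3*(-4) - 4) = -118 + 36*(12 - 4) = -118 + 36*8 = -118 + 288 = 170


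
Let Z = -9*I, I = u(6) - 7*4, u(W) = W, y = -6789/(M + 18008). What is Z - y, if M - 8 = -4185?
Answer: 2745327/13831 ≈ 198.49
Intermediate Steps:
M = -4177 (M = 8 - 4185 = -4177)
y = -6789/13831 (y = -6789/(-4177 + 18008) = -6789/13831 ≈ -0.49085)
I = -22 (I = 6 - 7*4 = 6 - 28 = -22)
Z = 198 (Z = -9*(-22) = 198)
Z - y = 198 - 1*(-6789/13831) = 198 + 6789/13831 = 2745327/13831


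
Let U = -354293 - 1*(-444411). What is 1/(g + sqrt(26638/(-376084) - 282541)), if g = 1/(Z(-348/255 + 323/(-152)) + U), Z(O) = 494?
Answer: 8519430852/218111158959559988173 - 4105267272*I*sqrt(9990593994405722)/218111158959559988173 ≈ 3.906e-11 - 0.0018813*I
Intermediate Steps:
U = 90118 (U = -354293 + 444411 = 90118)
g = 1/90612 (g = 1/(494 + 90118) = 1/90612 ≈ 1.1036e-5)
1/(g + sqrt(26638/(-376084) - 282541)) = 1/(1/90612 + sqrt(26638/(-376084) - 282541)) = 1/(1/90612 + sqrt(26638*(-1/376084) - 282541)) = 1/(1/90612 + sqrt(-13319/188042 - 282541)) = 1/(1/90612 + sqrt(-53129588041/188042)) = 1/(1/90612 + I*sqrt(9990593994405722)/188042)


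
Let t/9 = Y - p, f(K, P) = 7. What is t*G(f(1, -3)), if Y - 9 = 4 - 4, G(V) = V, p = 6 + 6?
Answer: -189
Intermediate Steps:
p = 12
Y = 9 (Y = 9 + (4 - 4) = 9 + 0 = 9)
t = -27 (t = 9*(9 - 1*12) = 9*(9 - 12) = 9*(-3) = -27)
t*G(f(1, -3)) = -27*7 = -189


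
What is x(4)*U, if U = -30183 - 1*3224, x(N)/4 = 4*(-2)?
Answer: 1069024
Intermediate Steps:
x(N) = -32 (x(N) = 4*(4*(-2)) = 4*(-8) = -32)
U = -33407 (U = -30183 - 3224 = -33407)
x(4)*U = -32*(-33407) = 1069024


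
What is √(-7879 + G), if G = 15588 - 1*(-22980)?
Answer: √30689 ≈ 175.18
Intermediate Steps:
G = 38568 (G = 15588 + 22980 = 38568)
√(-7879 + G) = √(-7879 + 38568) = √30689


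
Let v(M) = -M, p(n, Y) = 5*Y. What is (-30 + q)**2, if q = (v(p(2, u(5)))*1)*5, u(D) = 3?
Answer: 11025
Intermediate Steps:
q = -75 (q = (-5*3*1)*5 = (-1*15*1)*5 = -15*1*5 = -15*5 = -75)
(-30 + q)**2 = (-30 - 75)**2 = (-105)**2 = 11025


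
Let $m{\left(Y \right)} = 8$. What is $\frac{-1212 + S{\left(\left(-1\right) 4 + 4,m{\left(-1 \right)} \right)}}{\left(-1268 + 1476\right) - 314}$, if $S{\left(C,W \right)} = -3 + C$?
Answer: $\frac{1215}{106} \approx 11.462$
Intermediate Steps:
$\frac{-1212 + S{\left(\left(-1\right) 4 + 4,m{\left(-1 \right)} \right)}}{\left(-1268 + 1476\right) - 314} = \frac{-1212 + \left(-3 + \left(\left(-1\right) 4 + 4\right)\right)}{\left(-1268 + 1476\right) - 314} = \frac{-1212 + \left(-3 + \left(-4 + 4\right)\right)}{208 - 314} = \frac{-1212 + \left(-3 + 0\right)}{-106} = \left(-1212 - 3\right) \left(- \frac{1}{106}\right) = \left(-1215\right) \left(- \frac{1}{106}\right) = \frac{1215}{106}$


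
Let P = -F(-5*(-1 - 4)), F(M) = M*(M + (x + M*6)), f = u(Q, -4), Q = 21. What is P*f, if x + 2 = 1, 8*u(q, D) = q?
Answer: -45675/4 ≈ -11419.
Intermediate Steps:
u(q, D) = q/8
x = -1 (x = -2 + 1 = -1)
f = 21/8 (f = (⅛)*21 = 21/8 ≈ 2.6250)
F(M) = M*(-1 + 7*M) (F(M) = M*(M + (-1 + M*6)) = M*(M + (-1 + 6*M)) = M*(-1 + 7*M))
P = -4350 (P = -(-5*(-1 - 4))*(-1 + 7*(-5*(-1 - 4))) = -(-5*(-5))*(-1 + 7*(-5*(-5))) = -25*(-1 + 7*25) = -25*(-1 + 175) = -25*174 = -1*4350 = -4350)
P*f = -4350*21/8 = -45675/4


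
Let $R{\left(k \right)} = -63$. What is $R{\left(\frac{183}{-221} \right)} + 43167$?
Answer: $43104$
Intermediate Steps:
$R{\left(\frac{183}{-221} \right)} + 43167 = -63 + 43167 = 43104$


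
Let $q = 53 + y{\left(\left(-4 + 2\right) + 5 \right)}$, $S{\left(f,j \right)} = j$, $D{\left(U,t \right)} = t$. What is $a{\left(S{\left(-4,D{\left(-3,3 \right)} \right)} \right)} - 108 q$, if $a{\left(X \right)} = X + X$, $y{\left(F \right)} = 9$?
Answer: $-6690$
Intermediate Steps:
$q = 62$ ($q = 53 + 9 = 62$)
$a{\left(X \right)} = 2 X$
$a{\left(S{\left(-4,D{\left(-3,3 \right)} \right)} \right)} - 108 q = 2 \cdot 3 - 6696 = 6 - 6696 = -6690$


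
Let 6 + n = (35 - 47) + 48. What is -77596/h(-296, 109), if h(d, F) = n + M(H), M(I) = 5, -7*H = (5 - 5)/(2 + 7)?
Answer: -77596/35 ≈ -2217.0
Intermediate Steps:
H = 0 (H = -(5 - 5)/(7*(2 + 7)) = -0/9 = -⅐*0 = 0)
n = 30 (n = -6 + ((35 - 47) + 48) = -6 + (-12 + 48) = -6 + 36 = 30)
h(d, F) = 35 (h(d, F) = 30 + 5 = 35)
-77596/h(-296, 109) = -77596/35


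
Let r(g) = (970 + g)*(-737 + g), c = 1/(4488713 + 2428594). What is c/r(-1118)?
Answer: 1/1899077463780 ≈ 5.2657e-13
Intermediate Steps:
c = 1/6917307 ≈ 1.4456e-7
r(g) = (-737 + g)*(970 + g)
c/r(-1118) = 1/(6917307*(-714890 + (-1118)² + 233*(-1118))) = 1/(6917307*(-714890 + 1249924 - 260494)) = (1/6917307)/274540 = (1/6917307)*(1/274540) = 1/1899077463780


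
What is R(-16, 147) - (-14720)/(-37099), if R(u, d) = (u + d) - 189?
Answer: -94194/1613 ≈ -58.397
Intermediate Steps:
R(u, d) = -189 + d + u (R(u, d) = (d + u) - 189 = -189 + d + u)
R(-16, 147) - (-14720)/(-37099) = (-189 + 147 - 16) - (-14720)/(-37099) = -58 - (-14720)*(-1)/37099 = -58 - 1*640/1613 = -58 - 640/1613 = -94194/1613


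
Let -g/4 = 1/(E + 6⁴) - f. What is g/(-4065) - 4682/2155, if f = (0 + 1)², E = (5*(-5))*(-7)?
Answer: -1867281922/859071355 ≈ -2.1736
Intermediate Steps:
E = 175 (E = -25*(-7) = 175)
f = 1 (f = 1² = 1)
g = 5880/1471 (g = -4*(1/(175 + 6⁴) - 1*1) = -4*(1/(175 + 1296) - 1) = -4*(1/1471 - 1) = -4*(-1470/1471) = 5880/1471 ≈ 3.9973)
g/(-4065) - 4682/2155 = (5880/1471)/(-4065) - 4682/2155 = (5880/1471)*(-1/4065) - 4682*1/2155 = -392/398641 - 4682/2155 = -1867281922/859071355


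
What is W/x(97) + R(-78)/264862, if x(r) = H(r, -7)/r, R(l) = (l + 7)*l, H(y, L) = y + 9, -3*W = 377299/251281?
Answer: -355803589307/814016255946 ≈ -0.43710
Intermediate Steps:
W = -377299/753843 (W = -377299/(3*251281) = -⅓*377299/251281 = -377299/753843 ≈ -0.50050)
H(y, L) = 9 + y
R(l) = l*(7 + l) (R(l) = (7 + l)*l = l*(7 + l))
x(r) = (9 + r)/r
W/x(97) + R(-78)/264862 = -377299*97/(9 + 97)/753843 - 78*(7 - 78)/264862 = -377299/(753843*((1/97)*106)) - 78*(-71)*(1/264862) = -377299/(753843*106/97) + 5538*(1/264862) = -377299/753843*97/106 + 213/10187 = -36598003/79907358 + 213/10187 = -355803589307/814016255946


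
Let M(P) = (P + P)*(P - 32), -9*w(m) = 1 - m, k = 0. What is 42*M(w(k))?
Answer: 8092/27 ≈ 299.70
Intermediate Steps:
w(m) = -⅑ + m/9 (w(m) = -(1 - m)/9 = -⅑ + m/9)
M(P) = 2*P*(-32 + P) (M(P) = (2*P)*(-32 + P) = 2*P*(-32 + P))
42*M(w(k)) = 42*(2*(-⅑ + (⅑)*0)*(-32 + (-⅑ + (⅑)*0))) = 42*(2*(-⅑ + 0)*(-32 + (-⅑ + 0))) = 42*(2*(-⅑)*(-32 - ⅑)) = 42*(2*(-⅑)*(-289/9)) = 42*(578/81) = 8092/27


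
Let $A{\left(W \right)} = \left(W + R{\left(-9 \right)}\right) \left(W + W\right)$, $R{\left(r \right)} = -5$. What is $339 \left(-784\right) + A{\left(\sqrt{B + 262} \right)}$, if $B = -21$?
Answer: $-265294 - 10 \sqrt{241} \approx -2.6545 \cdot 10^{5}$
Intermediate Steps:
$A{\left(W \right)} = 2 W \left(-5 + W\right)$ ($A{\left(W \right)} = \left(W - 5\right) \left(W + W\right) = \left(-5 + W\right) 2 W = 2 W \left(-5 + W\right)$)
$339 \left(-784\right) + A{\left(\sqrt{B + 262} \right)} = 339 \left(-784\right) + 2 \sqrt{-21 + 262} \left(-5 + \sqrt{-21 + 262}\right) = -265776 + 2 \sqrt{241} \left(-5 + \sqrt{241}\right)$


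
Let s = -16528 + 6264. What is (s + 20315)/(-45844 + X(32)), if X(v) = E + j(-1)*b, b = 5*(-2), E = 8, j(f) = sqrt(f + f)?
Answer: -115174409/525234774 + 50255*I*sqrt(2)/1050469548 ≈ -0.21928 + 6.7657e-5*I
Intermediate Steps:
j(f) = sqrt(2)*sqrt(f) (j(f) = sqrt(2*f) = sqrt(2)*sqrt(f))
s = -10264
b = -10
X(v) = 8 - 10*I*sqrt(2) (X(v) = 8 + (sqrt(2)*sqrt(-1))*(-10) = 8 + (sqrt(2)*I)*(-10) = 8 + (I*sqrt(2))*(-10) = 8 - 10*I*sqrt(2))
(s + 20315)/(-45844 + X(32)) = (-10264 + 20315)/(-45844 + (8 - 10*I*sqrt(2))) = 10051/(-45836 - 10*I*sqrt(2))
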